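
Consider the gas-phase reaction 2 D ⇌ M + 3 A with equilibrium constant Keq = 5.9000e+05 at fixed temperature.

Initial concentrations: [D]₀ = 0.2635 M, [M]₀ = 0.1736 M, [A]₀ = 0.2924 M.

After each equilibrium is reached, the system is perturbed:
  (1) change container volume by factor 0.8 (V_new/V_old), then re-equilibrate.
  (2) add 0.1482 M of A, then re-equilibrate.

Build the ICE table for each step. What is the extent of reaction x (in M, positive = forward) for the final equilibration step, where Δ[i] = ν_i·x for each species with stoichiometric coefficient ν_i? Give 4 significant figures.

Q₀ = 0.06251 vs Keq = 5.9000e+05 ⇒ Q<K, forward
Step 1:
                   D          M          A
  I           0.2635     0.1736     0.2924
  C          -0.2631     0.1315     0.3946
  E       4.0954e-04     0.3051      0.687
  solve Keq expr → x = 0.1315; check Q = 5.9000e+05
Then change container volume by factor 0.8 (V_new/V_old).
Step 2:
                   D          M          A
  I       5.1192e-04     0.3814     0.8588
  C       1.2771e-04 -6.3857e-05 -1.9157e-04
  E       6.3964e-04     0.3814     0.8586
  solve Keq expr → x = -6.3857e-05; check Q = 5.9000e+05
Then add 0.1482 M of A.
Step 3:
                   D          M          A
  I       6.3964e-04     0.3814      1.007
  C       1.7216e-04 -8.6078e-05 -2.5824e-04
  E       8.1180e-04     0.3813      1.007
  solve Keq expr → x = -8.6078e-05; check Q = 5.9000e+05

x = -8.6078e-05 M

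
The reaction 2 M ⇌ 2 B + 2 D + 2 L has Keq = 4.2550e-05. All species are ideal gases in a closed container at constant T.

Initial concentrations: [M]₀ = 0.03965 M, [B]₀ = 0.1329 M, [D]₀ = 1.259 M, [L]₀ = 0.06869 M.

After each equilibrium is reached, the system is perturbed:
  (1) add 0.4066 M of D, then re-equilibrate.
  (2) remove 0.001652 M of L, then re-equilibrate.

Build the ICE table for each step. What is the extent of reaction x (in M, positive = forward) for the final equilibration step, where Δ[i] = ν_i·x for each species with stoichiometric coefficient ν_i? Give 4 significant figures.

Q₀ = 0.08402 vs Keq = 4.2550e-05 ⇒ Q>K, reverse
Step 1:
                  M         B         D         L
  init      0.03965    0.1329     1.259   0.06869
  Δ         0.06106  -0.06106  -0.06106  -0.06106
  eq         0.1007   0.07184     1.198  0.007633
  solve Keq expr → x = -0.03053; check Q = 4.2550e-05
Then add 0.4066 M of D.
Step 2:
                  M         B         D         L
  init       0.1007   0.07184     1.605  0.007633
  Δ        0.001692 -0.001692 -0.001692 -0.001692
  eq         0.1024   0.07015     1.603  0.005941
  solve Keq expr → x = -8.4620e-04; check Q = 4.2550e-05
Then remove 0.001652 M of L.
Step 3:
                  M         B         D         L
  init       0.1024   0.07015     1.603  0.004289
  Δ       -0.001445  0.001445  0.001445  0.001445
  eq          0.101    0.0716     1.604  0.005733
  solve Keq expr → x = 7.2241e-04; check Q = 4.2550e-05

x = 7.2241e-04 M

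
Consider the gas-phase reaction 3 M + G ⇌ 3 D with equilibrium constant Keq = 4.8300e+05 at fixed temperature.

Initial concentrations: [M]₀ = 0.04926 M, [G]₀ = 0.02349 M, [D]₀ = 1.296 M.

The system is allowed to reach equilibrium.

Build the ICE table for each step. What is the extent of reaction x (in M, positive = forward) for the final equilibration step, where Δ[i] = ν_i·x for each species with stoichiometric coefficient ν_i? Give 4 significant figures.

x = -0.002157 M

Q₀ = 7.7526e+05 vs Keq = 4.8300e+05 ⇒ Q>K, reverse
Step 1:
                  M         G         D
  I         0.04926   0.02349     1.296
  C        0.006472  0.002157 -0.006472
  E         0.05573   0.02565      1.29
  solve Keq expr → x = -0.002157; check Q = 4.8300e+05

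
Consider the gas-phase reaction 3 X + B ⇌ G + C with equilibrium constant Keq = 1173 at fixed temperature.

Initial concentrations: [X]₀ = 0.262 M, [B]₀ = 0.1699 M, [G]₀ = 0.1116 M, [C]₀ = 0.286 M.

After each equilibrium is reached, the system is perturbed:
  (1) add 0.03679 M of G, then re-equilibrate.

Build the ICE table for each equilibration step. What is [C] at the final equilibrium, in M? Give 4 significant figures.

[C]_eq = 0.3459 M

Q₀ = 10.45 vs Keq = 1173 ⇒ Q<K, forward
Step 1:
                    X           B           G           C
  init          0.262      0.1699      0.1116       0.286
  Δ           -0.1841    -0.06138     0.06138     0.06138
  eq          0.07786      0.1085       0.173      0.3474
  solve Keq expr → x = 0.06138; check Q = 1173
Then add 0.03679 M of G.
Step 2:
                    X           B           G           C
  init        0.07786      0.1085      0.2098      0.3474
  Δ          0.004477    0.001492   -0.001492   -0.001492
  eq          0.08234        0.11      0.2083      0.3459
  solve Keq expr → x = -0.001492; check Q = 1173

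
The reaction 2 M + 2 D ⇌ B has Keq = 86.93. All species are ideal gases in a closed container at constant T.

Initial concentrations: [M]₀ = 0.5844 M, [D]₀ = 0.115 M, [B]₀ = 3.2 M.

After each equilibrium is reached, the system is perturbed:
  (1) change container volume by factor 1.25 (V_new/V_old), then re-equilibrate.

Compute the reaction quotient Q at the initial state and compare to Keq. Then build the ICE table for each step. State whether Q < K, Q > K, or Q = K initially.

Q₀ = 708.5 vs Keq = 86.93 ⇒ Q>K, reverse
Step 1:
                  M         D         B
  Initial    0.5844     0.115       3.2
  Change      0.145     0.145  -0.07252
  Equil      0.7294      0.26     3.127
  solve Keq expr → x = -0.07252; check Q = 86.93
Then change container volume by factor 1.25 (V_new/V_old).
Step 2:
                  M         D         B
  Initial    0.5835     0.208     2.502
  Change    0.05583   0.05583  -0.02791
  Equil      0.6394    0.2639     2.474
  solve Keq expr → x = -0.02791; check Q = 86.93

Q₀ = 708.5; Q > K (proceeds reverse)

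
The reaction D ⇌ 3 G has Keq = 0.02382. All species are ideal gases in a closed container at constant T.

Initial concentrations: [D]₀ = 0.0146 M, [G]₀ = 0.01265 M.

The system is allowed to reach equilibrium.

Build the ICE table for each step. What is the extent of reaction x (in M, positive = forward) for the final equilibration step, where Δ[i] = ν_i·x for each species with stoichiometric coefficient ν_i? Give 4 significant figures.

Q₀ = 1.3865e-04 vs Keq = 0.02382 ⇒ Q<K, forward
Step 1:
                  D         G
  init       0.0146   0.01265
  Δ        -0.01078   0.03233
  eq       0.003822   0.04498
  solve Keq expr → x = 0.01078; check Q = 0.02382

x = 0.01078 M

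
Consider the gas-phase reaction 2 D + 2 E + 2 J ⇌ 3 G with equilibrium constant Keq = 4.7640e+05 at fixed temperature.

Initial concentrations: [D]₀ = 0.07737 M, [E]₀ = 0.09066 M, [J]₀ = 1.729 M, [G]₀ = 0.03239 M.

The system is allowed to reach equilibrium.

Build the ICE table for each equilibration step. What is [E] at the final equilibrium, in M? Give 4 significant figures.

[E]_eq = 0.01624 M

Q₀ = 0.231 vs Keq = 4.7640e+05 ⇒ Q<K, forward
Step 1:
                  D         E         J         G
  Initial   0.07737   0.09066     1.729   0.03239
  Change   -0.07442  -0.07442  -0.07442    0.1116
  Equil    0.002948   0.01624     1.655     0.144
  solve Keq expr → x = 0.03721; check Q = 4.7640e+05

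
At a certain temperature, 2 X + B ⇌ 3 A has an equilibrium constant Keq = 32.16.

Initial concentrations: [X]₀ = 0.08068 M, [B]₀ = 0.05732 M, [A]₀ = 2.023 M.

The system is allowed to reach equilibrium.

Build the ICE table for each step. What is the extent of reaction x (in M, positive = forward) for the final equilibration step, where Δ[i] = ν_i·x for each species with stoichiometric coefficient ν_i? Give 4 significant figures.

Q₀ = 2.2190e+04 vs Keq = 32.16 ⇒ Q>K, reverse
Step 1:
                   X          B          A
  I          0.08068    0.05732      2.023
  C           0.4452     0.2226    -0.6678
  E           0.5259     0.2799      1.355
  solve Keq expr → x = -0.2226; check Q = 32.16

x = -0.2226 M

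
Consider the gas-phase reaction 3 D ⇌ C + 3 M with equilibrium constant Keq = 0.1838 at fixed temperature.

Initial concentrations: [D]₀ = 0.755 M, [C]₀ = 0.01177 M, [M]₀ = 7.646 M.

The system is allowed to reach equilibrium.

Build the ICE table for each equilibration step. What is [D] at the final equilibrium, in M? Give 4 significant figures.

Q₀ = 12.22 vs Keq = 0.1838 ⇒ Q>K, reverse
Step 1:
                  D         C         M
  Initial     0.755   0.01177     7.646
  Change    0.03469  -0.01156  -0.03469
  Equil      0.7897 2.0528e-04     7.611
  solve Keq expr → x = -0.01156; check Q = 0.1838

[D]_eq = 0.7897 M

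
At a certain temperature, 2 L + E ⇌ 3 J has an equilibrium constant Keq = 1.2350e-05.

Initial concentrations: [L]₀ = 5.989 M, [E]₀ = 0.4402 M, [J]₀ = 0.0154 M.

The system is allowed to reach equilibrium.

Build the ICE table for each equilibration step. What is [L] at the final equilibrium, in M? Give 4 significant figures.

Q₀ = 2.3131e-07 vs Keq = 1.2350e-05 ⇒ Q<K, forward
Step 1:
                  L         E         J
  Initial     5.989    0.4402    0.0154
  Change   -0.02786  -0.01393   0.04179
  Equil       5.961    0.4263   0.05719
  solve Keq expr → x = 0.01393; check Q = 1.2350e-05

[L]_eq = 5.961 M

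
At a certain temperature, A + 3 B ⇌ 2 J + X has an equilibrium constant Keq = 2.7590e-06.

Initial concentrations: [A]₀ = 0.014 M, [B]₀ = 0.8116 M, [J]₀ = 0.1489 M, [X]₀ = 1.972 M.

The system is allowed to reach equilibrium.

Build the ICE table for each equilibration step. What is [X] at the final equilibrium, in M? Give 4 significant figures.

Q₀ = 5.842 vs Keq = 2.7590e-06 ⇒ Q>K, reverse
Step 1:
                  A         B         J         X
  Initial     0.014    0.8116    0.1489     1.972
  Change    0.07426    0.2228   -0.1485  -0.07426
  Equil     0.08826     1.034 3.7685e-04     1.898
  solve Keq expr → x = -0.07426; check Q = 2.7590e-06

[X]_eq = 1.898 M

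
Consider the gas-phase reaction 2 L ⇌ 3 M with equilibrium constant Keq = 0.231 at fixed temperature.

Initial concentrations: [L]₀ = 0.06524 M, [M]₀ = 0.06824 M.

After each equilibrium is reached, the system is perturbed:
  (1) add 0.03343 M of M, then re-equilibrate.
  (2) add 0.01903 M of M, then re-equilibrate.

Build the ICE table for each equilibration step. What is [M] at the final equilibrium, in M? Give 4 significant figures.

[M]_eq = 0.1079 M

Q₀ = 0.07466 vs Keq = 0.231 ⇒ Q<K, forward
Step 1:
                    L           M
  init        0.06524     0.06824
  Δ          -0.01223     0.01834
  eq          0.05301     0.08658
  solve Keq expr → x = 0.006115; check Q = 0.231
Then add 0.03343 M of M.
Step 2:
                    L           M
  init        0.05301        0.12
  Δ           0.01312    -0.01968
  eq          0.06613      0.1003
  solve Keq expr → x = -0.006559; check Q = 0.231
Then add 0.01903 M of M.
Step 3:
                    L           M
  init        0.06613      0.1194
  Δ          0.007633    -0.01145
  eq          0.07376      0.1079
  solve Keq expr → x = -0.003817; check Q = 0.231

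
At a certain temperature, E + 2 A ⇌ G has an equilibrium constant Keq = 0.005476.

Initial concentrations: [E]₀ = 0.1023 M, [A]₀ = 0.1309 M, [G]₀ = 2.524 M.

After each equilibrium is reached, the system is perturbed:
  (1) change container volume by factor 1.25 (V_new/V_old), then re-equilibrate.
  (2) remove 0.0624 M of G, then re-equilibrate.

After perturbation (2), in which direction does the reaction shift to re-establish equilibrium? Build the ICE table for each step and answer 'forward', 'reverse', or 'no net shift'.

Q₀ = 1440 vs Keq = 0.005476 ⇒ Q>K, reverse
Step 1:
                   E          A          G
  Initial     0.1023     0.1309      2.524
  Change       2.248      4.497     -2.248
  Equil        2.351      4.628     0.2757
  solve Keq expr → x = -2.248; check Q = 0.005476
Then change container volume by factor 1.25 (V_new/V_old).
Step 2:
                   E          A          G
  Initial      1.881      3.702     0.2205
  Change     0.06426     0.1285   -0.06426
  Equil        1.945      3.831     0.1563
  solve Keq expr → x = -0.06426; check Q = 0.005476
Then remove 0.0624 M of G.
Step 3:
                   E          A          G
  Initial      1.945      3.831    0.09387
  Change    -0.05044    -0.1009    0.05044
  Equil        1.894       3.73     0.1443
  solve Keq expr → x = 0.05044; check Q = 0.005476

Direction: forward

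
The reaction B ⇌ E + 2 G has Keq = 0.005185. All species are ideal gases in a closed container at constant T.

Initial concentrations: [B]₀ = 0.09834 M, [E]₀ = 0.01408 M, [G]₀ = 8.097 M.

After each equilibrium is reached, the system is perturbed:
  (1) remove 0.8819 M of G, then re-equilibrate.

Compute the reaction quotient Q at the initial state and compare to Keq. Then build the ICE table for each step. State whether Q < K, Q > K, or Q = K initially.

Q₀ = 9.387; Q > K (proceeds reverse)

Q₀ = 9.387 vs Keq = 0.005185 ⇒ Q>K, reverse
Step 1:
                   B          E          G
  Initial    0.09834    0.01408      8.097
  Change     0.01407   -0.01407   -0.02814
  Equil       0.1124 8.9523e-06      8.069
  solve Keq expr → x = -0.01407; check Q = 0.005185
Then remove 0.8819 M of G.
Step 2:
                   B          E          G
  Initial     0.1124 8.9523e-06      7.187
  Change  -2.3316e-06 2.3316e-06 4.6632e-06
  Equil       0.1124 1.1284e-05      7.187
  solve Keq expr → x = 2.3316e-06; check Q = 0.005185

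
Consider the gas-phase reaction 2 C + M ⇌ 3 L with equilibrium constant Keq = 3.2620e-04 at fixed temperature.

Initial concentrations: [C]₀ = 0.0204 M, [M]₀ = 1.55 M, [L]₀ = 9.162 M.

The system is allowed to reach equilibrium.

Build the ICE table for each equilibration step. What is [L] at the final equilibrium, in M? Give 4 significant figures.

[L]_eq = 0.3698 M

Q₀ = 1.1923e+06 vs Keq = 3.2620e-04 ⇒ Q>K, reverse
Step 1:
                   C          M          L
  Initial     0.0204       1.55      9.162
  Change       5.861      2.931     -8.792
  Equil        5.882      4.481     0.3698
  solve Keq expr → x = -2.931; check Q = 3.2620e-04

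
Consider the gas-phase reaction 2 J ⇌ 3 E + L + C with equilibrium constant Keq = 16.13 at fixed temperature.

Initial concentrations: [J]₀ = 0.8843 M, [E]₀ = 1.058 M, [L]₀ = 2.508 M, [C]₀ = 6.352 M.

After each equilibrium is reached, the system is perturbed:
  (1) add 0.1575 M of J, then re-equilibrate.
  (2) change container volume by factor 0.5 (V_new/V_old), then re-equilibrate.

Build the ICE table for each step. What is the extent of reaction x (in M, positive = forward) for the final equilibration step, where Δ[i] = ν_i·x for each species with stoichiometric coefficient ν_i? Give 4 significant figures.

Q₀ = 24.13 vs Keq = 16.13 ⇒ Q>K, reverse
Step 1:
                   J          E          L          C
  Initial     0.8843      1.058      2.508      6.352
  Change     0.05828   -0.08741   -0.02914   -0.02914
  Equil       0.9426     0.9706      2.479      6.323
  solve Keq expr → x = -0.02914; check Q = 16.13
Then add 0.1575 M of J.
Step 2:
                   J          E          L          C
  Initial        1.1     0.9706      2.479      6.323
  Change    -0.04672    0.07009    0.02336    0.02336
  Equil        1.053      1.041      2.502      6.346
  solve Keq expr → x = 0.02336; check Q = 16.13
Then change container volume by factor 0.5 (V_new/V_old).
Step 3:
                   J          E          L          C
  Initial      2.107      2.081      5.004      12.69
  Change       0.555    -0.8326    -0.2775    -0.2775
  Equil        2.662      1.249      4.727      12.41
  solve Keq expr → x = -0.2775; check Q = 16.13

x = -0.2775 M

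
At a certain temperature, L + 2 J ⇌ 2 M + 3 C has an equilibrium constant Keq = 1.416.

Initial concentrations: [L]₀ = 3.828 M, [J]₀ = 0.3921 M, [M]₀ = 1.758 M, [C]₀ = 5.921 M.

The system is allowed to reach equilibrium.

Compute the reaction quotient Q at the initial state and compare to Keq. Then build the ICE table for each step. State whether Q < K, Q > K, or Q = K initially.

Q₀ = 1090; Q > K (proceeds reverse)

Q₀ = 1090 vs Keq = 1.416 ⇒ Q>K, reverse
Step 1:
                    L           J           M           C
  I             3.828      0.3921       1.758       5.921
  C            0.6254       1.251      -1.251      -1.876
  E             4.453       1.643      0.5072       4.045
  solve Keq expr → x = -0.6254; check Q = 1.416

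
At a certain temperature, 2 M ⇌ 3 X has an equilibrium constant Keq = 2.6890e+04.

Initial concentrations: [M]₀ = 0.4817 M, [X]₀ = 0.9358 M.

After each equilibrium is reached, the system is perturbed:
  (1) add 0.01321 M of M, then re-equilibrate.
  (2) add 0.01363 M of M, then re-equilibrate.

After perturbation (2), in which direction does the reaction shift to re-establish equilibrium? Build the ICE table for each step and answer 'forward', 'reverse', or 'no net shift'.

Direction: forward

Q₀ = 3.532 vs Keq = 2.6890e+04 ⇒ Q<K, forward
Step 1:
                    M           X
  init         0.4817      0.9358
  Δ           -0.4689      0.7034
  eq           0.0128       1.639
  solve Keq expr → x = 0.2345; check Q = 2.6890e+04
Then add 0.01321 M of M.
Step 2:
                    M           X
  init        0.02601       1.639
  Δ          -0.01298     0.01947
  eq          0.01303       1.659
  solve Keq expr → x = 0.006491; check Q = 2.6890e+04
Then add 0.01363 M of M.
Step 3:
                    M           X
  init        0.02666       1.659
  Δ          -0.01339     0.02009
  eq          0.01326       1.679
  solve Keq expr → x = 0.006696; check Q = 2.6890e+04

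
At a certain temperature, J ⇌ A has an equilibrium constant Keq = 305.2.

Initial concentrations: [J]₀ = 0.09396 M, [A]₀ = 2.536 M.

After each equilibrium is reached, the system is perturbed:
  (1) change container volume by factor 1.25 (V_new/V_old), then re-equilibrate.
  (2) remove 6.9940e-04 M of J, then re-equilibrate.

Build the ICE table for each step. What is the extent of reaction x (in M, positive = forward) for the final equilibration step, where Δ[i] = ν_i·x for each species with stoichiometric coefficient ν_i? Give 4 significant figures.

x = -6.9712e-04 M

Q₀ = 26.99 vs Keq = 305.2 ⇒ Q<K, forward
Step 1:
                    J           A
  init        0.09396       2.536
  Δ          -0.08537     0.08537
  eq         0.008589       2.621
  solve Keq expr → x = 0.08537; check Q = 305.2
Then change container volume by factor 1.25 (V_new/V_old).
Step 2:
                    J           A
  init       0.006871       2.097
  Δ                 0           0
  eq         0.006871       2.097
  solve Keq expr → x = 0; check Q = 305.2
Then remove 6.9940e-04 M of J.
Step 3:
                    J           A
  init       0.006172       2.097
  Δ        6.9712e-04 -6.9712e-04
  eq         0.006869       2.096
  solve Keq expr → x = -6.9712e-04; check Q = 305.2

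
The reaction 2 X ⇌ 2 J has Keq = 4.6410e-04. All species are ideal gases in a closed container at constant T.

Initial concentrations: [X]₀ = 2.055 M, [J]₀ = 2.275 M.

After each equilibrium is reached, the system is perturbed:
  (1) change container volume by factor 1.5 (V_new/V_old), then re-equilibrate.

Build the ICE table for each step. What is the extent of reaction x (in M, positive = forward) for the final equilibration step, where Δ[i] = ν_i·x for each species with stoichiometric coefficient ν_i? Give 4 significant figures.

x = 0 M

Q₀ = 1.226 vs Keq = 4.6410e-04 ⇒ Q>K, reverse
Step 1:
                    X           J
  Initial       2.055       2.275
  Change        2.184      -2.184
  Equil         4.239     0.09131
  solve Keq expr → x = -1.092; check Q = 4.6410e-04
Then change container volume by factor 1.5 (V_new/V_old).
Step 2:
                    X           J
  Initial       2.826     0.06088
  Change            0           0
  Equil         2.826     0.06088
  solve Keq expr → x = 0; check Q = 4.6410e-04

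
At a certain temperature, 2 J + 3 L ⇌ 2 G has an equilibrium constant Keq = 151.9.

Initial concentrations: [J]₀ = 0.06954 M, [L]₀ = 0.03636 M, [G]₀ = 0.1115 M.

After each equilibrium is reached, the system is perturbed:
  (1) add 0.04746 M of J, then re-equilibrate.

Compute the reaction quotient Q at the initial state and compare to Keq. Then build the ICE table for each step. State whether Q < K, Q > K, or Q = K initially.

Q₀ = 5.3482e+04 vs Keq = 151.9 ⇒ Q>K, reverse
Step 1:
                    J           L           G
  Initial     0.06954     0.03636      0.1115
  Change       0.0526      0.0789     -0.0526
  Equil        0.1221      0.1153      0.0589
  solve Keq expr → x = -0.0263; check Q = 151.9
Then add 0.04746 M of J.
Step 2:
                    J           L           G
  Initial      0.1696      0.1153      0.0589
  Change    -0.007713    -0.01157    0.007713
  Equil        0.1619      0.1037     0.06662
  solve Keq expr → x = 0.003857; check Q = 151.9

Q₀ = 5.3482e+04; Q > K (proceeds reverse)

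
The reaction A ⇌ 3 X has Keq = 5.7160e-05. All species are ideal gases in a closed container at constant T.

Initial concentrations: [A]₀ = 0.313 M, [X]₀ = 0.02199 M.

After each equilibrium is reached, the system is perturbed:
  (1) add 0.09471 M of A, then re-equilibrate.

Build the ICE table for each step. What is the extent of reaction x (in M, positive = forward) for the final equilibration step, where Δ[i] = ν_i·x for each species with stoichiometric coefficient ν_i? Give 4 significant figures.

x = 7.9892e-04 M

Q₀ = 3.3973e-05 vs Keq = 5.7160e-05 ⇒ Q<K, forward
Step 1:
                  A         X
  Initial     0.313   0.02199
  Change  -0.001375  0.004126
  Equil      0.3116   0.02612
  solve Keq expr → x = 0.001375; check Q = 5.7160e-05
Then add 0.09471 M of A.
Step 2:
                  A         X
  Initial    0.4063   0.02612
  Change  -7.9892e-04  0.002397
  Equil      0.4055   0.02851
  solve Keq expr → x = 7.9892e-04; check Q = 5.7160e-05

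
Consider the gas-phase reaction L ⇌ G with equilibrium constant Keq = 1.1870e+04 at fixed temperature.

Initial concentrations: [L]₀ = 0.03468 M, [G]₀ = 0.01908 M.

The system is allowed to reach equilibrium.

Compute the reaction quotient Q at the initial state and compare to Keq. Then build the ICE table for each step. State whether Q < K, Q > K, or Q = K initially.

Q₀ = 0.5502; Q < K (proceeds forward)

Q₀ = 0.5502 vs Keq = 1.1870e+04 ⇒ Q<K, forward
Step 1:
                    L           G
  I           0.03468     0.01908
  C          -0.03468     0.03468
  E        4.5287e-06     0.05376
  solve Keq expr → x = 0.03468; check Q = 1.1870e+04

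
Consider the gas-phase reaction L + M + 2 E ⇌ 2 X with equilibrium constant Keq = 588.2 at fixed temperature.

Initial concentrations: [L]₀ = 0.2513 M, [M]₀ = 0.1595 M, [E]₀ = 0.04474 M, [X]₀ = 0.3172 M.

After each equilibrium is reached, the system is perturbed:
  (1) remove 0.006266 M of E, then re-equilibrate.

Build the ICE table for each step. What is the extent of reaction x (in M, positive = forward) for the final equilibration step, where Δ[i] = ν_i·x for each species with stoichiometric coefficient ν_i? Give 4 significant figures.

x = -0.002335 M

Q₀ = 1254 vs Keq = 588.2 ⇒ Q>K, reverse
Step 1:
                   L          M          E          X
  init        0.2513     0.1595    0.04474     0.3172
  Δ         0.007573   0.007573    0.01515   -0.01515
  eq          0.2589     0.1671    0.05989     0.3021
  solve Keq expr → x = -0.007573; check Q = 588.2
Then remove 0.006266 M of E.
Step 2:
                   L          M          E          X
  init        0.2589     0.1671    0.05362     0.3021
  Δ         0.002335   0.002335    0.00467   -0.00467
  eq          0.2612     0.1694    0.05829     0.2974
  solve Keq expr → x = -0.002335; check Q = 588.2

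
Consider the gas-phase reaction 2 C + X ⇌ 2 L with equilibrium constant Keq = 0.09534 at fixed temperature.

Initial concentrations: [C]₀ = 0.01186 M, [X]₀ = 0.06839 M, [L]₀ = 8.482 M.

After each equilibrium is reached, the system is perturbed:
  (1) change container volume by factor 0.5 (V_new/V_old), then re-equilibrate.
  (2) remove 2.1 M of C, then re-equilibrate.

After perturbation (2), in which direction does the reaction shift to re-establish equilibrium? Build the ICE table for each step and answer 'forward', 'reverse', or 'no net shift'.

Q₀ = 7.4788e+06 vs Keq = 0.09534 ⇒ Q>K, reverse
Step 1:
                  C         X         L
  Initial   0.01186   0.06839     8.482
  Change       5.57     2.785     -5.57
  Equil       5.582     2.854     2.912
  solve Keq expr → x = -2.785; check Q = 0.09534
Then change container volume by factor 0.5 (V_new/V_old).
Step 2:
                  C         X         L
  Initial     11.16     5.707     5.823
  Change     -1.166   -0.5828     1.166
  Equil       9.999     5.124     6.989
  solve Keq expr → x = 0.5828; check Q = 0.09534
Then remove 2.1 M of C.
Step 3:
                  C         X         L
  Initial     7.899     5.124     6.989
  Change     0.7382    0.3691   -0.7382
  Equil       8.637     5.493     6.251
  solve Keq expr → x = -0.3691; check Q = 0.09534

Direction: reverse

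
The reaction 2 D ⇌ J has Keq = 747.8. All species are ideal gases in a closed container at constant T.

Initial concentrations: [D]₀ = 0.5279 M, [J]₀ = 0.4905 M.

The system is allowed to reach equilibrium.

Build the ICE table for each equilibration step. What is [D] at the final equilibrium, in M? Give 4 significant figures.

[D]_eq = 0.03143 M

Q₀ = 1.76 vs Keq = 747.8 ⇒ Q<K, forward
Step 1:
                  D         J
  Initial    0.5279    0.4905
  Change    -0.4965    0.2482
  Equil     0.03143    0.7387
  solve Keq expr → x = 0.2482; check Q = 747.8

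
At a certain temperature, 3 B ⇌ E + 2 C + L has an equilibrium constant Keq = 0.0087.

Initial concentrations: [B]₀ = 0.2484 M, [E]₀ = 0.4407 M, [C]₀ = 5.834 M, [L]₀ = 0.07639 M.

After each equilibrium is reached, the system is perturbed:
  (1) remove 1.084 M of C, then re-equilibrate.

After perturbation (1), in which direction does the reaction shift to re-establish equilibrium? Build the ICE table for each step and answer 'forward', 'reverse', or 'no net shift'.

Direction: forward

Q₀ = 74.76 vs Keq = 0.0087 ⇒ Q>K, reverse
Step 1:
                   B          E          C          L
  Initial     0.2484     0.4407      5.834    0.07639
  Change      0.2289   -0.07631    -0.1526   -0.07631
  Equil       0.4773     0.3644      5.681 8.0445e-05
  solve Keq expr → x = -0.07631; check Q = 0.0087
Then remove 1.084 M of C.
Step 2:
                   B          E          C          L
  Initial     0.4773     0.3644      4.597 8.0445e-05
  Change  -1.2687e-04 4.2291e-05 8.4582e-05 4.2291e-05
  Equil       0.4772     0.3644      4.597 1.2274e-04
  solve Keq expr → x = 4.2291e-05; check Q = 0.0087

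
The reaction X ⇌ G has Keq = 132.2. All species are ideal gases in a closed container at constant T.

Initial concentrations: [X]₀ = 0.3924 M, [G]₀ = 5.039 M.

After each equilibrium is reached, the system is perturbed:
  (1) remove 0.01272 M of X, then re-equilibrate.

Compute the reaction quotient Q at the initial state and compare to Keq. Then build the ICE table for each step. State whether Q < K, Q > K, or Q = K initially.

Q₀ = 12.84; Q < K (proceeds forward)

Q₀ = 12.84 vs Keq = 132.2 ⇒ Q<K, forward
Step 1:
                  X         G
  init       0.3924     5.039
  Δ         -0.3516    0.3516
  eq        0.04078     5.391
  solve Keq expr → x = 0.3516; check Q = 132.2
Then remove 0.01272 M of X.
Step 2:
                  X         G
  init      0.02806     5.391
  Δ         0.01262  -0.01262
  eq        0.04068     5.378
  solve Keq expr → x = -0.01262; check Q = 132.2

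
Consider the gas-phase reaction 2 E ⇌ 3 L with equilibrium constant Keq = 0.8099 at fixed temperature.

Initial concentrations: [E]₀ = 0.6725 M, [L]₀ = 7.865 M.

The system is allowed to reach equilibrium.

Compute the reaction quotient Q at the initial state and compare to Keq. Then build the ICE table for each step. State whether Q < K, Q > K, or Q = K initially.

Q₀ = 1076 vs Keq = 0.8099 ⇒ Q>K, reverse
Step 1:
                   E          L
  I           0.6725      7.865
  C            3.606     -5.409
  E            4.278      2.456
  solve Keq expr → x = -1.803; check Q = 0.8099

Q₀ = 1076; Q > K (proceeds reverse)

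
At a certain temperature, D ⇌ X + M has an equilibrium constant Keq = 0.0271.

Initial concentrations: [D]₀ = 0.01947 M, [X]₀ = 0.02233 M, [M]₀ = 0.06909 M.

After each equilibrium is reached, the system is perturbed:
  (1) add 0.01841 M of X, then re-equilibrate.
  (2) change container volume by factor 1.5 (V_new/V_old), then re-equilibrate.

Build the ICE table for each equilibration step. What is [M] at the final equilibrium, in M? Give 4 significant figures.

[M]_eq = 0.03611 M

Q₀ = 0.07924 vs Keq = 0.0271 ⇒ Q>K, reverse
Step 1:
                  D         X         M
  Initial   0.01947   0.02233   0.06909
  Change   0.009294 -0.009294 -0.009294
  Equil     0.02876   0.01304    0.0598
  solve Keq expr → x = -0.009294; check Q = 0.0271
Then add 0.01841 M of X.
Step 2:
                  D         X         M
  Initial   0.02876   0.03145    0.0598
  Change    0.01018  -0.01018  -0.01018
  Equil     0.03894   0.02127   0.04962
  solve Keq expr → x = -0.01018; check Q = 0.0271
Then change container volume by factor 1.5 (V_new/V_old).
Step 3:
                  D         X         M
  Initial   0.02596   0.01418   0.03308
  Change   -0.00303   0.00303   0.00303
  Equil     0.02293   0.01721   0.03611
  solve Keq expr → x = 0.00303; check Q = 0.0271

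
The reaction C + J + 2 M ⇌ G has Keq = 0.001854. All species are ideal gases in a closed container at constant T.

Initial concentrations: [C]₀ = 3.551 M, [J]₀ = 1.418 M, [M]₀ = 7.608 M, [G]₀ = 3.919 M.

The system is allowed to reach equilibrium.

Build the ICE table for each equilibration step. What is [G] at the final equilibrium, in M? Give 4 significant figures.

Q₀ = 0.01345 vs Keq = 0.001854 ⇒ Q>K, reverse
Step 1:
                   C          J          M          G
  Initial      3.551      1.418      7.608      3.919
  Change       1.321      1.321      2.641     -1.321
  Equil        4.872      2.739      10.25      2.598
  solve Keq expr → x = -1.321; check Q = 0.001854

[G]_eq = 2.598 M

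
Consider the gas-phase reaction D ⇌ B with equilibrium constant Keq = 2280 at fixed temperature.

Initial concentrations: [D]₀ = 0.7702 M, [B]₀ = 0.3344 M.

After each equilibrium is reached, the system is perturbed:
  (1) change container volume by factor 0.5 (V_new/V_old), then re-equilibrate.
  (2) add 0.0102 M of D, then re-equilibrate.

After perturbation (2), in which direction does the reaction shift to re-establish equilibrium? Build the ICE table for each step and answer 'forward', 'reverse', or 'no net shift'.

Direction: forward

Q₀ = 0.4342 vs Keq = 2280 ⇒ Q<K, forward
Step 1:
                    D           B
  I            0.7702      0.3344
  C           -0.7697      0.7697
  E        4.8426e-04       1.104
  solve Keq expr → x = 0.7697; check Q = 2280
Then change container volume by factor 0.5 (V_new/V_old).
Step 2:
                    D           B
  I        9.6852e-04       2.208
  C                 0           0
  E        9.6852e-04       2.208
  solve Keq expr → x = 0; check Q = 2280
Then add 0.0102 M of D.
Step 3:
                    D           B
  I           0.01117       2.208
  C           -0.0102      0.0102
  E        9.7299e-04       2.218
  solve Keq expr → x = 0.0102; check Q = 2280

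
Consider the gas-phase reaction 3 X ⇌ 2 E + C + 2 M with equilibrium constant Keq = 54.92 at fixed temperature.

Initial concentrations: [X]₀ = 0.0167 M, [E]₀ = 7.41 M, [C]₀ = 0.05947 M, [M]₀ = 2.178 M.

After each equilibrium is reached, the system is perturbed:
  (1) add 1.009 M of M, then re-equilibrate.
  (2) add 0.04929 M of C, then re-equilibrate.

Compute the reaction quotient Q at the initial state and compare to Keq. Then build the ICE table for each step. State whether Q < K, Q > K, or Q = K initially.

Q₀ = 3.3258e+06 vs Keq = 54.92 ⇒ Q>K, reverse
Step 1:
                  X         E         C         M
  Initial    0.0167      7.41   0.05947     2.178
  Change     0.1734   -0.1156   -0.0578   -0.1156
  Equil      0.1901     7.294  0.001667     2.062
  solve Keq expr → x = -0.0578; check Q = 54.92
Then add 1.009 M of M.
Step 2:
                  X         E         C         M
  Initial    0.1901     7.294  0.001667     3.071
  Change   0.002647 -0.001765 -8.8240e-04 -0.001765
  Equil      0.1928     7.293 7.8489e-04      3.07
  solve Keq expr → x = -8.8240e-04; check Q = 54.92
Then add 0.04929 M of C.
Step 3:
                  X         E         C         M
  Initial    0.1928     7.293   0.05007      3.07
  Change     0.1373  -0.09156  -0.04578  -0.09156
  Equil      0.3301     7.201  0.004295     2.978
  solve Keq expr → x = -0.04578; check Q = 54.92

Q₀ = 3.3258e+06; Q > K (proceeds reverse)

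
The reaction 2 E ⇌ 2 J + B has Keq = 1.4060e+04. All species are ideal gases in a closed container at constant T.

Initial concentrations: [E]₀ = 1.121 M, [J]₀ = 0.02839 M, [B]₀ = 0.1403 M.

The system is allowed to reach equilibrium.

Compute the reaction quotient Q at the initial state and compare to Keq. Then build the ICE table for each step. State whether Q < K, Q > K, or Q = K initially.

Q₀ = 8.9986e-05; Q < K (proceeds forward)

Q₀ = 8.9986e-05 vs Keq = 1.4060e+04 ⇒ Q<K, forward
Step 1:
                    E           J           B
  init          1.121     0.02839      0.1403
  Δ            -1.113       1.113      0.5565
  eq         0.008035       1.141      0.6968
  solve Keq expr → x = 0.5565; check Q = 1.4060e+04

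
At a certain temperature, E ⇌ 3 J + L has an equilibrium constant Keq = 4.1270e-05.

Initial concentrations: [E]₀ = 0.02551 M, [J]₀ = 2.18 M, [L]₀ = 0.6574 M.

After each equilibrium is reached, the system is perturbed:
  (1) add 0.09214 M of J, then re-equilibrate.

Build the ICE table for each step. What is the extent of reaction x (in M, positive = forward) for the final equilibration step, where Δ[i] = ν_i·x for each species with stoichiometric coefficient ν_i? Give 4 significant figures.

Q₀ = 267 vs Keq = 4.1270e-05 ⇒ Q>K, reverse
Step 1:
                  E         J         L
  I         0.02551      2.18    0.6574
  C          0.6546    -1.964   -0.6546
  E          0.6801    0.2161   0.00278
  solve Keq expr → x = -0.6546; check Q = 4.1270e-05
Then add 0.09214 M of J.
Step 2:
                  E         J         L
  I          0.6801    0.3083   0.00278
  C        0.001768 -0.005304 -0.001768
  E          0.6819     0.303  0.001012
  solve Keq expr → x = -0.001768; check Q = 4.1270e-05

x = -0.001768 M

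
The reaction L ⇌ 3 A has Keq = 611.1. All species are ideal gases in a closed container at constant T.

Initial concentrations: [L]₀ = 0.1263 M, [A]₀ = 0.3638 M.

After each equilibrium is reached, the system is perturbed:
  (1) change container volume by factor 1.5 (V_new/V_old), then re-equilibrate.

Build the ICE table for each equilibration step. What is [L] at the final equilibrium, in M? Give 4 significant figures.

[L]_eq = 1.9792e-04 M

Q₀ = 0.3812 vs Keq = 611.1 ⇒ Q<K, forward
Step 1:
                    L           A
  Initial      0.1263      0.3638
  Change      -0.1256      0.3769
  Equil    6.6500e-04      0.7407
  solve Keq expr → x = 0.1256; check Q = 611.1
Then change container volume by factor 1.5 (V_new/V_old).
Step 2:
                    L           A
  Initial  4.4334e-04      0.4938
  Change  -2.4541e-04  7.3624e-04
  Equil    1.9792e-04      0.4945
  solve Keq expr → x = 2.4541e-04; check Q = 611.1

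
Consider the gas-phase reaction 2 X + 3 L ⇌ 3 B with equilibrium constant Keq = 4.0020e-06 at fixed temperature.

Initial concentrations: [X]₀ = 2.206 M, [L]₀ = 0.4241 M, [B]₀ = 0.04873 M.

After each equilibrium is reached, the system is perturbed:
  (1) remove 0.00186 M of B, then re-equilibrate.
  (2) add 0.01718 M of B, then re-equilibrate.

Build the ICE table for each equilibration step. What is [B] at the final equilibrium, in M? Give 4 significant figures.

[B]_eq = 0.01292 M

Q₀ = 3.1173e-04 vs Keq = 4.0020e-06 ⇒ Q>K, reverse
Step 1:
                    X           L           B
  Initial       2.206      0.4241     0.04873
  Change      0.02417     0.03625    -0.03625
  Equil          2.23      0.4604     0.01248
  solve Keq expr → x = -0.01208; check Q = 4.0020e-06
Then remove 0.00186 M of B.
Step 2:
                    X           L           B
  Initial        2.23      0.4604     0.01062
  Change    -0.001204   -0.001807    0.001807
  Equil         2.229      0.4585     0.01242
  solve Keq expr → x = 6.0219e-04; check Q = 4.0020e-06
Then add 0.01718 M of B.
Step 3:
                    X           L           B
  Initial       2.229      0.4585      0.0296
  Change      0.01112     0.01669    -0.01669
  Equil          2.24      0.4752     0.01292
  solve Keq expr → x = -0.005562; check Q = 4.0020e-06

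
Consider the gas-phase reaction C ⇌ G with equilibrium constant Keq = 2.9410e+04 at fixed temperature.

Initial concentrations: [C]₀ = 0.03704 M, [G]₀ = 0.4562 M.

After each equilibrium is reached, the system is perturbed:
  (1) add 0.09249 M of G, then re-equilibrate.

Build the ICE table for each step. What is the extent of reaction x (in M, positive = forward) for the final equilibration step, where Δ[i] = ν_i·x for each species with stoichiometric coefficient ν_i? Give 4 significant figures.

Q₀ = 12.32 vs Keq = 2.9410e+04 ⇒ Q<K, forward
Step 1:
                   C          G
  Initial    0.03704     0.4562
  Change    -0.03702    0.03702
  Equil   1.6771e-05     0.4932
  solve Keq expr → x = 0.03702; check Q = 2.9410e+04
Then add 0.09249 M of G.
Step 2:
                   C          G
  Initial 1.6771e-05     0.5857
  Change  3.1447e-06 -3.1447e-06
  Equil   1.9915e-05     0.5857
  solve Keq expr → x = -3.1447e-06; check Q = 2.9410e+04

x = -3.1447e-06 M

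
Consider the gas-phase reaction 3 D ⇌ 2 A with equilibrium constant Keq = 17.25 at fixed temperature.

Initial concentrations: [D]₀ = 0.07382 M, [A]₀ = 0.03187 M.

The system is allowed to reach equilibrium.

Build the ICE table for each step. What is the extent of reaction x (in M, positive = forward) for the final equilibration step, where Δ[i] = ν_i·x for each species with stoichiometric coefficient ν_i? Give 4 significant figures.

x = 0.007728 M

Q₀ = 2.525 vs Keq = 17.25 ⇒ Q<K, forward
Step 1:
                  D         A
  init      0.07382   0.03187
  Δ        -0.02318   0.01546
  eq        0.05064   0.04733
  solve Keq expr → x = 0.007728; check Q = 17.25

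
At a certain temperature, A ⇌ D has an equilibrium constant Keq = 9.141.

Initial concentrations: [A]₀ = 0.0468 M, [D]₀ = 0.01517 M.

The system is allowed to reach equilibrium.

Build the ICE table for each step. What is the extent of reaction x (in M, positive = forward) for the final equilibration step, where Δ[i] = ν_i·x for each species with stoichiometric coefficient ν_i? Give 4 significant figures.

x = 0.04069 M

Q₀ = 0.3241 vs Keq = 9.141 ⇒ Q<K, forward
Step 1:
                   A          D
  I           0.0468    0.01517
  C         -0.04069    0.04069
  E         0.006111    0.05586
  solve Keq expr → x = 0.04069; check Q = 9.141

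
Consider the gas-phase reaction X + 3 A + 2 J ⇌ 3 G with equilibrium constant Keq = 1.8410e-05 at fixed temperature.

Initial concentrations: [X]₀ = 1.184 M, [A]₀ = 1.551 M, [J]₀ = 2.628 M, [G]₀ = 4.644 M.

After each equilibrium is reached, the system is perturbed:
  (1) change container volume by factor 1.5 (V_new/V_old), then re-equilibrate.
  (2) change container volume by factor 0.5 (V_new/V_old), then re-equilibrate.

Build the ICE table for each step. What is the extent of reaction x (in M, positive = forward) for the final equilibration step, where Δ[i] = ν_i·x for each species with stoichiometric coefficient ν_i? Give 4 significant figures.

Q₀ = 3.283 vs Keq = 1.8410e-05 ⇒ Q>K, reverse
Step 1:
                   X          A          J          G
  init         1.184      1.551      2.628      4.644
  Δ            1.344      4.032      2.688     -4.032
  eq           2.528      5.583      5.316     0.6117
  solve Keq expr → x = -1.344; check Q = 1.8410e-05
Then change container volume by factor 1.5 (V_new/V_old).
Step 2:
                   X          A          J          G
  init         1.685      3.722      3.544     0.4078
  Δ          0.04022     0.1207    0.08043    -0.1207
  eq           1.726      3.843      3.625     0.2872
  solve Keq expr → x = -0.04022; check Q = 1.8410e-05
Then change container volume by factor 0.5 (V_new/V_old).
Step 3:
                   X          A          J          G
  init         3.451      7.686      7.249     0.5744
  Δ          -0.1531    -0.4593    -0.3062     0.4593
  eq           3.298      7.226      6.943      1.034
  solve Keq expr → x = 0.1531; check Q = 1.8410e-05

x = 0.1531 M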